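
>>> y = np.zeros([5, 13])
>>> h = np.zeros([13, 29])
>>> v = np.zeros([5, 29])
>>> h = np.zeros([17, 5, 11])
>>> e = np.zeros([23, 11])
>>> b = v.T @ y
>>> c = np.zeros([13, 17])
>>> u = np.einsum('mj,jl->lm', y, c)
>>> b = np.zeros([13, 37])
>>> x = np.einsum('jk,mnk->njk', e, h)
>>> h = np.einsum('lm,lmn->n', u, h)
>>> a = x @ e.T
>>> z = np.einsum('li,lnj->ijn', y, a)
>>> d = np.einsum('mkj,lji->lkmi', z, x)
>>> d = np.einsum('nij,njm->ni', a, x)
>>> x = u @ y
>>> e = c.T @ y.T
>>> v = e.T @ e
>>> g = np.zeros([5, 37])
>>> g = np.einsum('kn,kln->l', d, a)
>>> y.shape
(5, 13)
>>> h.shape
(11,)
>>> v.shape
(5, 5)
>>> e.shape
(17, 5)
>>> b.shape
(13, 37)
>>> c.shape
(13, 17)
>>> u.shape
(17, 5)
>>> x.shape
(17, 13)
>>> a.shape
(5, 23, 23)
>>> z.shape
(13, 23, 23)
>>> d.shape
(5, 23)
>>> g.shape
(23,)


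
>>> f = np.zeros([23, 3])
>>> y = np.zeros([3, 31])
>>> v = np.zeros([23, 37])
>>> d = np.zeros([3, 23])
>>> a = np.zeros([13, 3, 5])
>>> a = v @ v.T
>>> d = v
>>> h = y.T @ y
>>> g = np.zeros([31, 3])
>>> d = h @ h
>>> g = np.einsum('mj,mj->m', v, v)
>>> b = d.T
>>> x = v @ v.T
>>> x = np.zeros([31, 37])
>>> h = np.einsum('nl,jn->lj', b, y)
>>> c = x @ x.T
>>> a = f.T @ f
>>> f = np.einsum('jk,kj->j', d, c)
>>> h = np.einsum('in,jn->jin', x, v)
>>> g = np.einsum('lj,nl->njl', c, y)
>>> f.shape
(31,)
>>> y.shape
(3, 31)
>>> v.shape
(23, 37)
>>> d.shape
(31, 31)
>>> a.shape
(3, 3)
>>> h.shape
(23, 31, 37)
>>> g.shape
(3, 31, 31)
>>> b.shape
(31, 31)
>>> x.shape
(31, 37)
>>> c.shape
(31, 31)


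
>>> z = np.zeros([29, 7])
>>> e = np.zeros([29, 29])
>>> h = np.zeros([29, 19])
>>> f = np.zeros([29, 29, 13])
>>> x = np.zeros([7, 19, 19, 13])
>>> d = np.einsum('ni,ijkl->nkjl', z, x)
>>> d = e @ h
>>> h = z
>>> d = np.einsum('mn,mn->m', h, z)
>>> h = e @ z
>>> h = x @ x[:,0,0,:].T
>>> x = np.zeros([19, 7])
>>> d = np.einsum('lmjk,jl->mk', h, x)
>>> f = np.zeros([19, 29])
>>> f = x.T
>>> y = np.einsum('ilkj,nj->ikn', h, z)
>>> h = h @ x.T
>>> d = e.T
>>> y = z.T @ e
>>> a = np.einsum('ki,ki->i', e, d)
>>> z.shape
(29, 7)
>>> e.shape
(29, 29)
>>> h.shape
(7, 19, 19, 19)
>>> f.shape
(7, 19)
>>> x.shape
(19, 7)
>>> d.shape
(29, 29)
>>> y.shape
(7, 29)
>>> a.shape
(29,)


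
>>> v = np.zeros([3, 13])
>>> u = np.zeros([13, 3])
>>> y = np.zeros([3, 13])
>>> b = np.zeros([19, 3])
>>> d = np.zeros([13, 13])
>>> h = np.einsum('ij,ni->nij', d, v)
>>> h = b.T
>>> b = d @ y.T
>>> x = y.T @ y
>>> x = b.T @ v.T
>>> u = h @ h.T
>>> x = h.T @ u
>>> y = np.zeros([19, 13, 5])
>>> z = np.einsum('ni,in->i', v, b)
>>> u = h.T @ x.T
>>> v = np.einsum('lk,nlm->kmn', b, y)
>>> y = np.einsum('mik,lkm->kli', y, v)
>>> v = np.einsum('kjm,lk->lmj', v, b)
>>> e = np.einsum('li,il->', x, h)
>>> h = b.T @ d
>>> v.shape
(13, 19, 5)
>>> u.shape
(19, 19)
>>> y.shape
(5, 3, 13)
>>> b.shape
(13, 3)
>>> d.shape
(13, 13)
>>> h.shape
(3, 13)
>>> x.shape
(19, 3)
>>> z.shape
(13,)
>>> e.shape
()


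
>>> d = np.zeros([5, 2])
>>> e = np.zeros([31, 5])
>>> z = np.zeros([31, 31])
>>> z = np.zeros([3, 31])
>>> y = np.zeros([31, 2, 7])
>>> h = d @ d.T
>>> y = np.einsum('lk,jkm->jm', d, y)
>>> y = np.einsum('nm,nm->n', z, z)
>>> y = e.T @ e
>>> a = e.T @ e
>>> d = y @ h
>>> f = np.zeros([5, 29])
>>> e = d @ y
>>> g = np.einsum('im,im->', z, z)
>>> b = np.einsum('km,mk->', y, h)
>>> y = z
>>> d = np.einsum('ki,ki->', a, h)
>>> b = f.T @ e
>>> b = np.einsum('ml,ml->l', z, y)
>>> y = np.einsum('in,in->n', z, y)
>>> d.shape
()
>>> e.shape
(5, 5)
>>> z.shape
(3, 31)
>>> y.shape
(31,)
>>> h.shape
(5, 5)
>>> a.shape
(5, 5)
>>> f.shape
(5, 29)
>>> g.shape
()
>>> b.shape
(31,)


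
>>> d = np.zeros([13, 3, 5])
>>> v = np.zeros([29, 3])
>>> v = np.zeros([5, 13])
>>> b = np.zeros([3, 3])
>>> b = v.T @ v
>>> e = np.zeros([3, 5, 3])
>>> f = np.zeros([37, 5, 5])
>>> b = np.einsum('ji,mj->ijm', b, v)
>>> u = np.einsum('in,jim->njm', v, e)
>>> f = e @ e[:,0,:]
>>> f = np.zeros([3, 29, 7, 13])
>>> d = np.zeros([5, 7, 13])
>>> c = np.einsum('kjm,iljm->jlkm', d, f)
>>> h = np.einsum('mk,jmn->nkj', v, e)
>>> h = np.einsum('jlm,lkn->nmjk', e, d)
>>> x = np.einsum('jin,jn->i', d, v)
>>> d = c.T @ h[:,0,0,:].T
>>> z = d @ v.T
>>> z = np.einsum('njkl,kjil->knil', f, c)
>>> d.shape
(13, 5, 29, 13)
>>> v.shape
(5, 13)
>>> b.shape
(13, 13, 5)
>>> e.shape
(3, 5, 3)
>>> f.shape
(3, 29, 7, 13)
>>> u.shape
(13, 3, 3)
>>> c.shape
(7, 29, 5, 13)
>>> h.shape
(13, 3, 3, 7)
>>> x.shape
(7,)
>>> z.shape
(7, 3, 5, 13)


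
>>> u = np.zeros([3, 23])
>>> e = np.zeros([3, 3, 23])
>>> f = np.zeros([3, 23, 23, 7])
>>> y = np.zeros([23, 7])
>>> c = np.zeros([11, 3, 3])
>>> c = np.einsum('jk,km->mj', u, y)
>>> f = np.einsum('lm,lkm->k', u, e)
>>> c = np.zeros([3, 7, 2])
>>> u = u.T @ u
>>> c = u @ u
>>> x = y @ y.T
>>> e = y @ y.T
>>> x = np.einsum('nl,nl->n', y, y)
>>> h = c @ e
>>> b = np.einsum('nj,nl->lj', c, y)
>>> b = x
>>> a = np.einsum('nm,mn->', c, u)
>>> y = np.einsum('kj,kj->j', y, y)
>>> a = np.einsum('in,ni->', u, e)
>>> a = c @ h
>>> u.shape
(23, 23)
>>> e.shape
(23, 23)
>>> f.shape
(3,)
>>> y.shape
(7,)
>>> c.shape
(23, 23)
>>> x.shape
(23,)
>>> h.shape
(23, 23)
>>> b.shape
(23,)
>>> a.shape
(23, 23)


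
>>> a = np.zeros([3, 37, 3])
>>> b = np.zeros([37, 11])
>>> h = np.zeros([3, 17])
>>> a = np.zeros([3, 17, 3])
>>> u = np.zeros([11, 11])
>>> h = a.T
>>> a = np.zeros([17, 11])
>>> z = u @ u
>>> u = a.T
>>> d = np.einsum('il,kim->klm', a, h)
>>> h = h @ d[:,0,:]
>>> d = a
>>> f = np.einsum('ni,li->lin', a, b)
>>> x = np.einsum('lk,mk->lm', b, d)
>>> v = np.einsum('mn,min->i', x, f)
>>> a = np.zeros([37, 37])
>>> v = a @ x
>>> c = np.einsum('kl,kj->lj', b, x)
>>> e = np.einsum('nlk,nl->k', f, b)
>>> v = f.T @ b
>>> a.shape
(37, 37)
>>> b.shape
(37, 11)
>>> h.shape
(3, 17, 3)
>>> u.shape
(11, 17)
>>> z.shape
(11, 11)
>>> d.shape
(17, 11)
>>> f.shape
(37, 11, 17)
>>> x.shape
(37, 17)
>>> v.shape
(17, 11, 11)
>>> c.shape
(11, 17)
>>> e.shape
(17,)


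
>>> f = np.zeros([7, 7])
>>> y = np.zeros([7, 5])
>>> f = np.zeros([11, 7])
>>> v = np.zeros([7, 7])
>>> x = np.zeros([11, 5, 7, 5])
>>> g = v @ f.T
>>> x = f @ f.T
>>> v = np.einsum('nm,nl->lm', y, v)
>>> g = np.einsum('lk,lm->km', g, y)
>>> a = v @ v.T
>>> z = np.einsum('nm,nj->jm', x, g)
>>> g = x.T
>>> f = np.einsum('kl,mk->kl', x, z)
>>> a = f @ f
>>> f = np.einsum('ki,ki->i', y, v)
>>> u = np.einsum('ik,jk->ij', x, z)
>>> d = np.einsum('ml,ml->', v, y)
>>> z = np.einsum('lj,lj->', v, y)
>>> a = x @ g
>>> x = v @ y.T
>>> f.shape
(5,)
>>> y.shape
(7, 5)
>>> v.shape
(7, 5)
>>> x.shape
(7, 7)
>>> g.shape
(11, 11)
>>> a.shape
(11, 11)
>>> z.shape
()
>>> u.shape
(11, 5)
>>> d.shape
()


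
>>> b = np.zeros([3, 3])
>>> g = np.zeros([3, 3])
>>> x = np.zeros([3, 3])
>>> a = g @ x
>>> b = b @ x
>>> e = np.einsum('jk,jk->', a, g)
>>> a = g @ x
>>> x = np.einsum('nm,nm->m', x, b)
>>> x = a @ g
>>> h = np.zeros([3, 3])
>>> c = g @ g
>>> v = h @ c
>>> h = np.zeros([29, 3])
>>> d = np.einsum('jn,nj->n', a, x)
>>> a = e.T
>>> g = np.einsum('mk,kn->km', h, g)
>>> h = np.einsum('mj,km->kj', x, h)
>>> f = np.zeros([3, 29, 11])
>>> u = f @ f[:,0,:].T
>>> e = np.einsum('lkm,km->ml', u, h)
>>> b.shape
(3, 3)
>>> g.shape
(3, 29)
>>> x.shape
(3, 3)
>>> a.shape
()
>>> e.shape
(3, 3)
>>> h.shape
(29, 3)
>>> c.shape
(3, 3)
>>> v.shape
(3, 3)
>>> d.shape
(3,)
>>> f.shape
(3, 29, 11)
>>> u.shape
(3, 29, 3)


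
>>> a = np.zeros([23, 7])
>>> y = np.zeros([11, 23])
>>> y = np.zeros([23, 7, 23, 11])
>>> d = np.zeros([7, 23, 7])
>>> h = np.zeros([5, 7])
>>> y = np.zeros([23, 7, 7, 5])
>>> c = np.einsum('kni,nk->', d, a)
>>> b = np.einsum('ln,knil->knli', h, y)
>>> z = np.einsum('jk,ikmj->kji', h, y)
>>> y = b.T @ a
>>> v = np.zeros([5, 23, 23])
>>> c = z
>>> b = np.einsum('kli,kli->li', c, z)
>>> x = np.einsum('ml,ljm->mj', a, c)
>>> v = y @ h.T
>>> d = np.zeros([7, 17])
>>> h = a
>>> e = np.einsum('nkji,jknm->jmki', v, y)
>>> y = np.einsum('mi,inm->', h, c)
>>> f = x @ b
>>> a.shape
(23, 7)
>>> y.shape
()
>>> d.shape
(7, 17)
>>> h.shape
(23, 7)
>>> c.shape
(7, 5, 23)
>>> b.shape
(5, 23)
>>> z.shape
(7, 5, 23)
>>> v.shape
(7, 5, 7, 5)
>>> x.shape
(23, 5)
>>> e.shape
(7, 7, 5, 5)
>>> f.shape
(23, 23)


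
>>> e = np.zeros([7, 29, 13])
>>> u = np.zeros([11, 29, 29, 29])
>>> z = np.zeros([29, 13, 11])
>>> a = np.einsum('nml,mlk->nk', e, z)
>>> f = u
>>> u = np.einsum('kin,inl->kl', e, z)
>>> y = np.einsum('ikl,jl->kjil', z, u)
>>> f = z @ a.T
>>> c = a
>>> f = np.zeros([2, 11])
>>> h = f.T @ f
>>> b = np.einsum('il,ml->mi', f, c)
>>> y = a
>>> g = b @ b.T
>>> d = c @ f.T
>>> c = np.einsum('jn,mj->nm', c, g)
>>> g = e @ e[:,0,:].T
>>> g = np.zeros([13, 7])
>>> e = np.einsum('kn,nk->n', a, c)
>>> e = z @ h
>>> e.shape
(29, 13, 11)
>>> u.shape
(7, 11)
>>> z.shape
(29, 13, 11)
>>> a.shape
(7, 11)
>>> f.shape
(2, 11)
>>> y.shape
(7, 11)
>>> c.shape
(11, 7)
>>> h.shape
(11, 11)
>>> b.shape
(7, 2)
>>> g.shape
(13, 7)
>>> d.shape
(7, 2)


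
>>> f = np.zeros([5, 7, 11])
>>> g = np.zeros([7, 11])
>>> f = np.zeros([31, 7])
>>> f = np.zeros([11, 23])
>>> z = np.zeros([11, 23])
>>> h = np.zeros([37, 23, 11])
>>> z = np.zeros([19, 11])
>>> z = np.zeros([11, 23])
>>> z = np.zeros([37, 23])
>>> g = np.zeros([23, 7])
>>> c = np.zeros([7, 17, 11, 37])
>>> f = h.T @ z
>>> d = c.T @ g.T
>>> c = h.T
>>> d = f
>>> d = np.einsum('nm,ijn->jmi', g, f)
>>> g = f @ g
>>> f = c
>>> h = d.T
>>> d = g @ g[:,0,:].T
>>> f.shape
(11, 23, 37)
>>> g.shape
(11, 23, 7)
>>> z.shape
(37, 23)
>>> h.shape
(11, 7, 23)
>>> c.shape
(11, 23, 37)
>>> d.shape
(11, 23, 11)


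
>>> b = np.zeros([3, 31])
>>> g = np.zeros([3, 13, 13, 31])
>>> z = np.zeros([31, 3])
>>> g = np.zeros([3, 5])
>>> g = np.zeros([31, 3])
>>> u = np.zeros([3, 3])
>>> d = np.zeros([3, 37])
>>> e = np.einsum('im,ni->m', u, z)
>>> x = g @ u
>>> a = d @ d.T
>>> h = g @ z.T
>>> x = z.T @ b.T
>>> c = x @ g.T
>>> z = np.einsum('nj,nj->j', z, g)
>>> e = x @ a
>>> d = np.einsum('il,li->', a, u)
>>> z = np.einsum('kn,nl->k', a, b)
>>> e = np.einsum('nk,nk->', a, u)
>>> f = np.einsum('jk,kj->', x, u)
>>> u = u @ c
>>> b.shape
(3, 31)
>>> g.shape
(31, 3)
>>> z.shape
(3,)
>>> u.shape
(3, 31)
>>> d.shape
()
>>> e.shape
()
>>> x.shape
(3, 3)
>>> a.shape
(3, 3)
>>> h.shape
(31, 31)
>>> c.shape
(3, 31)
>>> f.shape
()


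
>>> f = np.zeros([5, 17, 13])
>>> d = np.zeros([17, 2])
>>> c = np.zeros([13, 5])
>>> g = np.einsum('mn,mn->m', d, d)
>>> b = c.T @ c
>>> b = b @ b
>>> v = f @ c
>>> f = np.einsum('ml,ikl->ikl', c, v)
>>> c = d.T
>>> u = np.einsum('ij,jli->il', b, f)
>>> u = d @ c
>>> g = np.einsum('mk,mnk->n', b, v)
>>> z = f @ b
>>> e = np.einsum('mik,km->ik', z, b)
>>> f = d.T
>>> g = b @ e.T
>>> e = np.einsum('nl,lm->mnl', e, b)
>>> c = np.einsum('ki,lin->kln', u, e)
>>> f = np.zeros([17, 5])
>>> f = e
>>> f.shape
(5, 17, 5)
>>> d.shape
(17, 2)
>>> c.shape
(17, 5, 5)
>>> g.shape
(5, 17)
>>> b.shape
(5, 5)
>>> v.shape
(5, 17, 5)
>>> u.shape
(17, 17)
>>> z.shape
(5, 17, 5)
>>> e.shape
(5, 17, 5)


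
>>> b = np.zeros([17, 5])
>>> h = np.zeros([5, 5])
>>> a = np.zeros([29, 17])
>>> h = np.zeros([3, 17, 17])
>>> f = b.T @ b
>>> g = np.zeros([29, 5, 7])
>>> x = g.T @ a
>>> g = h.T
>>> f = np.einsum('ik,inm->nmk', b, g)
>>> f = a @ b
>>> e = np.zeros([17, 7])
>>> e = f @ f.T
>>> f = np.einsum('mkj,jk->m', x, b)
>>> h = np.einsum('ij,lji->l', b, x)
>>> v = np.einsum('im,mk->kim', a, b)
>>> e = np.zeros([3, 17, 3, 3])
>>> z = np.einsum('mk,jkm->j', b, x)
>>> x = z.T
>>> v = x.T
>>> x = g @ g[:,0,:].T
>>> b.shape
(17, 5)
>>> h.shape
(7,)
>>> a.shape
(29, 17)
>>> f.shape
(7,)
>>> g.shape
(17, 17, 3)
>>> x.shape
(17, 17, 17)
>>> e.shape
(3, 17, 3, 3)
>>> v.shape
(7,)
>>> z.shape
(7,)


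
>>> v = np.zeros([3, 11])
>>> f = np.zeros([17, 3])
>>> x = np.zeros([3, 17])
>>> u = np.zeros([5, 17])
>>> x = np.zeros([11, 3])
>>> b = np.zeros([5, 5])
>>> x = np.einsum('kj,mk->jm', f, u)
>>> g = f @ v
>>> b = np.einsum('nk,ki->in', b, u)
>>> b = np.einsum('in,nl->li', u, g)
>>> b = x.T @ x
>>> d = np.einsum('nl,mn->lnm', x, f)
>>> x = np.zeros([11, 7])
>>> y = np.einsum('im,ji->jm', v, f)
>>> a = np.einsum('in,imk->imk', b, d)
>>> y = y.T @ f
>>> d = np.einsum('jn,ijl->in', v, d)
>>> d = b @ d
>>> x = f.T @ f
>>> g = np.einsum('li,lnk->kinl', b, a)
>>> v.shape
(3, 11)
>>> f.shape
(17, 3)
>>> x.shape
(3, 3)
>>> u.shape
(5, 17)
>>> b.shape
(5, 5)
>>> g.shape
(17, 5, 3, 5)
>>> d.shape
(5, 11)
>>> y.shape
(11, 3)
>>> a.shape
(5, 3, 17)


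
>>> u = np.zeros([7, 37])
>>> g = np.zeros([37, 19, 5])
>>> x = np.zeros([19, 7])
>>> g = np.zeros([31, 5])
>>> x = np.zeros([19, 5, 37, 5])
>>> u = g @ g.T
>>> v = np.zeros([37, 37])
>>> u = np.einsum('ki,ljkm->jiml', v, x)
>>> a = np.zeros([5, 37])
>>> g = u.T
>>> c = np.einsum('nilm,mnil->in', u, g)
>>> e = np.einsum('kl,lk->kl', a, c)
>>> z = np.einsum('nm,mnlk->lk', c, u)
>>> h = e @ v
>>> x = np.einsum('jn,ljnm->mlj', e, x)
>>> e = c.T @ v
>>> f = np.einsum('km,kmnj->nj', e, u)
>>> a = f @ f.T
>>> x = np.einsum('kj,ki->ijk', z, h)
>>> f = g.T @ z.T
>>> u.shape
(5, 37, 5, 19)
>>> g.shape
(19, 5, 37, 5)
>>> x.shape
(37, 19, 5)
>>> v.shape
(37, 37)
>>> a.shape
(5, 5)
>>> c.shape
(37, 5)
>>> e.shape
(5, 37)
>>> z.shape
(5, 19)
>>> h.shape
(5, 37)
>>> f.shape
(5, 37, 5, 5)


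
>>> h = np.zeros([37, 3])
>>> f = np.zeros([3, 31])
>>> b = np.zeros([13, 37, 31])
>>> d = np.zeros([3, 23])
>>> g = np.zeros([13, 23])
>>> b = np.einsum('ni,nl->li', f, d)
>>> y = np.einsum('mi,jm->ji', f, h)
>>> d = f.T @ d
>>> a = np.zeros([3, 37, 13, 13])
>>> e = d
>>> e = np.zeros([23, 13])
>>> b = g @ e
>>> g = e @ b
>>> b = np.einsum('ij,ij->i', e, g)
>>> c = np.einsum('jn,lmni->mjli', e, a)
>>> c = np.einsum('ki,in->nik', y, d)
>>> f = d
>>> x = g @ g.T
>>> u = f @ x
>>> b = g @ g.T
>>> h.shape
(37, 3)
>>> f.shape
(31, 23)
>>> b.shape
(23, 23)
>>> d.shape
(31, 23)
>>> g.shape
(23, 13)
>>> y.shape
(37, 31)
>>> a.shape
(3, 37, 13, 13)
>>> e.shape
(23, 13)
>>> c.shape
(23, 31, 37)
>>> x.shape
(23, 23)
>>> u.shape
(31, 23)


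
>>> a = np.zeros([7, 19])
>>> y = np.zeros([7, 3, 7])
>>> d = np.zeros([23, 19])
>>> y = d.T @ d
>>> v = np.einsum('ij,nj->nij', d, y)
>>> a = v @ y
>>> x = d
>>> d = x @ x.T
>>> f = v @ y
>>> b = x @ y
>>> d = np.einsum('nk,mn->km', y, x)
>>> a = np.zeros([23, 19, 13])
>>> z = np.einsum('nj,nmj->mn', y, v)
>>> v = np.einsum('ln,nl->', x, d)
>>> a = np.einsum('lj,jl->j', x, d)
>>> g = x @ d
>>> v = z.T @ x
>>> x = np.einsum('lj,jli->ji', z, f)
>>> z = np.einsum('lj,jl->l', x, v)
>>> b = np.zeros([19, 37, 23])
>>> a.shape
(19,)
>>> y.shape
(19, 19)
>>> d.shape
(19, 23)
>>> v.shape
(19, 19)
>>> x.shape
(19, 19)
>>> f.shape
(19, 23, 19)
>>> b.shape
(19, 37, 23)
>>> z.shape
(19,)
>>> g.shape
(23, 23)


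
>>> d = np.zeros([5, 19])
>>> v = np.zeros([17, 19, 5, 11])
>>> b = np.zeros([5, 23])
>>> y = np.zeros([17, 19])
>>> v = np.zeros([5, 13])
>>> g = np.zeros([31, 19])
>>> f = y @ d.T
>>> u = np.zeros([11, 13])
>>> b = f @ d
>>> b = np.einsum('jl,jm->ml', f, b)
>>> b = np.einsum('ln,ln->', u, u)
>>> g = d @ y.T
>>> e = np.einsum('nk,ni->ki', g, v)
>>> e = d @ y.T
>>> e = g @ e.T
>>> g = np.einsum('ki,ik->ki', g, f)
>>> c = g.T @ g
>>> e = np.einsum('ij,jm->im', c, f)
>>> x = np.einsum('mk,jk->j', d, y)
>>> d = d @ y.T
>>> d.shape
(5, 17)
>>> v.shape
(5, 13)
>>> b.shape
()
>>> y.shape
(17, 19)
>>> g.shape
(5, 17)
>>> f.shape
(17, 5)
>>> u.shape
(11, 13)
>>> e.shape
(17, 5)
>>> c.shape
(17, 17)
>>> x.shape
(17,)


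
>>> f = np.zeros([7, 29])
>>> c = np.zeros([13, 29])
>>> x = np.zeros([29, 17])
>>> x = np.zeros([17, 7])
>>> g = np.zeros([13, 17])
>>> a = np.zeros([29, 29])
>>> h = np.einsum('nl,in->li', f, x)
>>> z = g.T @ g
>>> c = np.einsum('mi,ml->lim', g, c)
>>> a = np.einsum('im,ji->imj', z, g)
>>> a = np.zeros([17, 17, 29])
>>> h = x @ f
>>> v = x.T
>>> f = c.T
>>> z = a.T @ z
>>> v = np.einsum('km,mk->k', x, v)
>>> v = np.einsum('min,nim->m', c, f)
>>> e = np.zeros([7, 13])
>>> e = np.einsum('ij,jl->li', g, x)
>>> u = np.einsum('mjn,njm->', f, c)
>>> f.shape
(13, 17, 29)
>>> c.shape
(29, 17, 13)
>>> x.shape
(17, 7)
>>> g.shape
(13, 17)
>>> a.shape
(17, 17, 29)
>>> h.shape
(17, 29)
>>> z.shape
(29, 17, 17)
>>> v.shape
(29,)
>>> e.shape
(7, 13)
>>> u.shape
()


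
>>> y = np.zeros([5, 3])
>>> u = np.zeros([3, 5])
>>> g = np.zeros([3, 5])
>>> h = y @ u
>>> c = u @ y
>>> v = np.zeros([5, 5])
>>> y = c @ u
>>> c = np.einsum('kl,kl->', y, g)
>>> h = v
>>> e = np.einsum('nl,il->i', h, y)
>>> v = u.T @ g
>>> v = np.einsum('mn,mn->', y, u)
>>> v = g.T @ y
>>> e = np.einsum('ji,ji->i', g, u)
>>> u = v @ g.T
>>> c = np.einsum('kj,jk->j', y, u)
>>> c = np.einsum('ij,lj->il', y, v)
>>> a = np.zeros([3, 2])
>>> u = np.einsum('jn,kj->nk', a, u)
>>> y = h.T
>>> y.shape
(5, 5)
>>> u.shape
(2, 5)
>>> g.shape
(3, 5)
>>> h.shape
(5, 5)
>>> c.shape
(3, 5)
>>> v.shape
(5, 5)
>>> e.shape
(5,)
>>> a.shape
(3, 2)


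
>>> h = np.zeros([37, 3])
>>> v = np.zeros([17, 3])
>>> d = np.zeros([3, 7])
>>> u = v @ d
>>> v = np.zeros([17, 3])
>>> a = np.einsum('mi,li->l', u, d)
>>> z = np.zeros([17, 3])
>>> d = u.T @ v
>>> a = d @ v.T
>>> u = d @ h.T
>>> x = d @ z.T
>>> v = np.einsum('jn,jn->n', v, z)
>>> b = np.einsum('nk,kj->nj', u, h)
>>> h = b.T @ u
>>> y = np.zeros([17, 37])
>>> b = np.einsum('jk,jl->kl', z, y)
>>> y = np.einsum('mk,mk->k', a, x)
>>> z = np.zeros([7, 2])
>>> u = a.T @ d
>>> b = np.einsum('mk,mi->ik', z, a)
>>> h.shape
(3, 37)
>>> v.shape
(3,)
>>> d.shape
(7, 3)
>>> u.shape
(17, 3)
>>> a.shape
(7, 17)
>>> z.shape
(7, 2)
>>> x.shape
(7, 17)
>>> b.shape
(17, 2)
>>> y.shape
(17,)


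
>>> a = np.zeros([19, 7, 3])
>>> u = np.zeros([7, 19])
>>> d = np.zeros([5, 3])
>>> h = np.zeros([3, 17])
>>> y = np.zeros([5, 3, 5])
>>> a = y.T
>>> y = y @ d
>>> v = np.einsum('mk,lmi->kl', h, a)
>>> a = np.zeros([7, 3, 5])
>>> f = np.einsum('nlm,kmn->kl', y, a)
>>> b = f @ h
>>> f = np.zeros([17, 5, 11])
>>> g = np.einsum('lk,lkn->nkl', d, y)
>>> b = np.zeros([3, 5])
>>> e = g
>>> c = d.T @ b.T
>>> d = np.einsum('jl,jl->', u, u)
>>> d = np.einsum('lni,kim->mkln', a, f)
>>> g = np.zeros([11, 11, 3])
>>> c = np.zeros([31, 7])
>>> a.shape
(7, 3, 5)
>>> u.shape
(7, 19)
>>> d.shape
(11, 17, 7, 3)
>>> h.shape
(3, 17)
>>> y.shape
(5, 3, 3)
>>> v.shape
(17, 5)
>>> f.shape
(17, 5, 11)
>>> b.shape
(3, 5)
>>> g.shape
(11, 11, 3)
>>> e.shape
(3, 3, 5)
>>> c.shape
(31, 7)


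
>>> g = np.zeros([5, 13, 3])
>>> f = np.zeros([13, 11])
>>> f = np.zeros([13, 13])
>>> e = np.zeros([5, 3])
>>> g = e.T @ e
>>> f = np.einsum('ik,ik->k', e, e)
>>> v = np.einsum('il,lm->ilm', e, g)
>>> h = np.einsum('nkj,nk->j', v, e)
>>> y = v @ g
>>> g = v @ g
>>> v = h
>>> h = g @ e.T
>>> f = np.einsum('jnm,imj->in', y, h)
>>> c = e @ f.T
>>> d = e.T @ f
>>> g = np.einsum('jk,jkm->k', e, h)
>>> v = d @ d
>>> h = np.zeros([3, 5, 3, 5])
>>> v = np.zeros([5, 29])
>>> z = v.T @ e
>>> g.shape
(3,)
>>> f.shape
(5, 3)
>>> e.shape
(5, 3)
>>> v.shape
(5, 29)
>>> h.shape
(3, 5, 3, 5)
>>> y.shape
(5, 3, 3)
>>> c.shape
(5, 5)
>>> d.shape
(3, 3)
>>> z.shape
(29, 3)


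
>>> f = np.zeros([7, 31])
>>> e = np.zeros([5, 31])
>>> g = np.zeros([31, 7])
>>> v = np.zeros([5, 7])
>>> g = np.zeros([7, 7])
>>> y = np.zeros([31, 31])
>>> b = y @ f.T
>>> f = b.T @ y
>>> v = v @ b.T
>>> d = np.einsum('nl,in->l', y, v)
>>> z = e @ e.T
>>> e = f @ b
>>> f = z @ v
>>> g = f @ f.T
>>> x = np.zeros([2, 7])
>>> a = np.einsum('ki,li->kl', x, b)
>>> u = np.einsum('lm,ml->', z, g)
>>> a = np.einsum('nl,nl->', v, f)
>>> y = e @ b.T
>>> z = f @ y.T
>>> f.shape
(5, 31)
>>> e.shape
(7, 7)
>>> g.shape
(5, 5)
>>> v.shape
(5, 31)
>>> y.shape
(7, 31)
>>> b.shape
(31, 7)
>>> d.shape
(31,)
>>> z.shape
(5, 7)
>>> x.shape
(2, 7)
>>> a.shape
()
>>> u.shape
()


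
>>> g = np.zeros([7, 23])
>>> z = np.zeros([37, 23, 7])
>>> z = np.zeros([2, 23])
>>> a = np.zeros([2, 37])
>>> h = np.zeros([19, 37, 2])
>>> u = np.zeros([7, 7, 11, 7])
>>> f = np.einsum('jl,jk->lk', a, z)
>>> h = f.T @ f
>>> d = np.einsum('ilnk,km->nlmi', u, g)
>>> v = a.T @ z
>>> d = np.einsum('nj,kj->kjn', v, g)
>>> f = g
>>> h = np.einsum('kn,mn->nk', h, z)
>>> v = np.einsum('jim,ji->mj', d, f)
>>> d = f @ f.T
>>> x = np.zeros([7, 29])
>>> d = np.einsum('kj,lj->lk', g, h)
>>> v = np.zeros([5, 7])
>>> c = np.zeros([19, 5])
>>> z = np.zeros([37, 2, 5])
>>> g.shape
(7, 23)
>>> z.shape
(37, 2, 5)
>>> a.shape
(2, 37)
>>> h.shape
(23, 23)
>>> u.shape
(7, 7, 11, 7)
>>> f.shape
(7, 23)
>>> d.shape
(23, 7)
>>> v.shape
(5, 7)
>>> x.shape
(7, 29)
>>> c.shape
(19, 5)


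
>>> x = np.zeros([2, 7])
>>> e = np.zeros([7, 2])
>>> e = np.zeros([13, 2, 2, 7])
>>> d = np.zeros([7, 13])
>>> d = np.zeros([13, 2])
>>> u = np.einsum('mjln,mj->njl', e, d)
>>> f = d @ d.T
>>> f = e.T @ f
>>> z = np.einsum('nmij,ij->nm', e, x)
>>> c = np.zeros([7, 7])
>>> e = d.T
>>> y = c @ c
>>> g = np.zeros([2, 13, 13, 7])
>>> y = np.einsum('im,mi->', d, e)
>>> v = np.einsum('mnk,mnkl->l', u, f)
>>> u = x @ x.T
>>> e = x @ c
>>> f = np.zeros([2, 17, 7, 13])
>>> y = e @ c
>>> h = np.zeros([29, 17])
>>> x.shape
(2, 7)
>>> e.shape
(2, 7)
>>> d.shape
(13, 2)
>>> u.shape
(2, 2)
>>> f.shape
(2, 17, 7, 13)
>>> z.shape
(13, 2)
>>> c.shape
(7, 7)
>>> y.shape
(2, 7)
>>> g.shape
(2, 13, 13, 7)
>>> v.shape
(13,)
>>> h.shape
(29, 17)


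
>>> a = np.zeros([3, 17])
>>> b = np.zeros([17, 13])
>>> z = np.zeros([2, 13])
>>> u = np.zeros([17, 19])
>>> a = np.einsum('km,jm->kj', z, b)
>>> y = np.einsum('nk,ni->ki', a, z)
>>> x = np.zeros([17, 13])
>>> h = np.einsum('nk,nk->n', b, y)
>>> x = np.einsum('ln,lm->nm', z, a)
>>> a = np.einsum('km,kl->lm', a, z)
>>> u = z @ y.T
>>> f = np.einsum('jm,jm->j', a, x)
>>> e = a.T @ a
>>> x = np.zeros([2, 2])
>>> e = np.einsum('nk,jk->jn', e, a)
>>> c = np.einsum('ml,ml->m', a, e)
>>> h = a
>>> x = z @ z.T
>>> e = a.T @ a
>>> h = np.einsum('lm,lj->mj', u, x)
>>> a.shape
(13, 17)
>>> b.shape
(17, 13)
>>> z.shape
(2, 13)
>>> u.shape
(2, 17)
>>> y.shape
(17, 13)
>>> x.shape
(2, 2)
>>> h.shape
(17, 2)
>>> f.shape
(13,)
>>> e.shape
(17, 17)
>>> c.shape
(13,)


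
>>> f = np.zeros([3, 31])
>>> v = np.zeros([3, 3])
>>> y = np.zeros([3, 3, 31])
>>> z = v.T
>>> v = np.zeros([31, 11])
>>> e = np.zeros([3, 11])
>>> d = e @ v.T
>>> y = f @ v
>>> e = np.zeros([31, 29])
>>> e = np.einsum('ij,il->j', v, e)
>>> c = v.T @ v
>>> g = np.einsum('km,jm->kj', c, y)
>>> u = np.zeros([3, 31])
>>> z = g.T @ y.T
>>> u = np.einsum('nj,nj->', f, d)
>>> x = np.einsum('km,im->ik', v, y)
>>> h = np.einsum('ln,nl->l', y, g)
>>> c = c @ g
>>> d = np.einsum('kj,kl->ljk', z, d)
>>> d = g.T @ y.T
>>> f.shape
(3, 31)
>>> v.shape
(31, 11)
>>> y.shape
(3, 11)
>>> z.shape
(3, 3)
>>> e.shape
(11,)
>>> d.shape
(3, 3)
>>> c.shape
(11, 3)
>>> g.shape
(11, 3)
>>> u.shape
()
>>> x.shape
(3, 31)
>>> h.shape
(3,)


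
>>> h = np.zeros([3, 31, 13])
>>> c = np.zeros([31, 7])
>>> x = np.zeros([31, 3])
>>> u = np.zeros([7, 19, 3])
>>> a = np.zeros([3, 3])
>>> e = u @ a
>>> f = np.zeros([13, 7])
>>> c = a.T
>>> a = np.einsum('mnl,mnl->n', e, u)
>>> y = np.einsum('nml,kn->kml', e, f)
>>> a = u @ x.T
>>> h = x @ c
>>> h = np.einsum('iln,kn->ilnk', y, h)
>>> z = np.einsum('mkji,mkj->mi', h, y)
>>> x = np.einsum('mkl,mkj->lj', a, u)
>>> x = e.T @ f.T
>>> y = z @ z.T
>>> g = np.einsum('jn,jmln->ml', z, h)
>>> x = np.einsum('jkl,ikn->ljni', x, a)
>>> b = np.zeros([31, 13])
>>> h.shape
(13, 19, 3, 31)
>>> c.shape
(3, 3)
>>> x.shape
(13, 3, 31, 7)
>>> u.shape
(7, 19, 3)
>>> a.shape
(7, 19, 31)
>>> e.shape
(7, 19, 3)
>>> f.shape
(13, 7)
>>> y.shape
(13, 13)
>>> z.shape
(13, 31)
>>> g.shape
(19, 3)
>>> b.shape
(31, 13)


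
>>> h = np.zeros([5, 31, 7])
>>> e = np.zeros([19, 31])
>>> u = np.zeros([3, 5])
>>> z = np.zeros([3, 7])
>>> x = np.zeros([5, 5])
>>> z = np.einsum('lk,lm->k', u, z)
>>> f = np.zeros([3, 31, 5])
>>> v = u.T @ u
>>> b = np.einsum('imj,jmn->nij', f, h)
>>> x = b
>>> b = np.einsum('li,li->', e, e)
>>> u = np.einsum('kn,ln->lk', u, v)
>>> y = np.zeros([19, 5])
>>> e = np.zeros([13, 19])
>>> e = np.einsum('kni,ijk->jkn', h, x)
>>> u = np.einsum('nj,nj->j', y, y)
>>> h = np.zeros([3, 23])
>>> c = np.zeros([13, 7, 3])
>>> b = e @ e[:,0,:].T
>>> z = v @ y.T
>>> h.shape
(3, 23)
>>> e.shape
(3, 5, 31)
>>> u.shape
(5,)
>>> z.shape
(5, 19)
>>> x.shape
(7, 3, 5)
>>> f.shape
(3, 31, 5)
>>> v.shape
(5, 5)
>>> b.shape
(3, 5, 3)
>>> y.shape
(19, 5)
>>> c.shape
(13, 7, 3)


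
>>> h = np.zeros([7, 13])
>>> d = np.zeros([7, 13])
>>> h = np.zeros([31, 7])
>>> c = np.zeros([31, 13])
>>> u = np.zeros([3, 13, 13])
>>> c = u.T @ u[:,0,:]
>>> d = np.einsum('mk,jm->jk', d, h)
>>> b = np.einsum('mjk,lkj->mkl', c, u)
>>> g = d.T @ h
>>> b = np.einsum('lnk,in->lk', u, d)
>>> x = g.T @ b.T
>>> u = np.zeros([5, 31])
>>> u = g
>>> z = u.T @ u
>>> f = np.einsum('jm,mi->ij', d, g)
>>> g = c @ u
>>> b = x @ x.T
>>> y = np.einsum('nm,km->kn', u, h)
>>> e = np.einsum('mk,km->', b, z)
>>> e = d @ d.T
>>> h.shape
(31, 7)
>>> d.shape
(31, 13)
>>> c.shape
(13, 13, 13)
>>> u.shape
(13, 7)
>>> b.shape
(7, 7)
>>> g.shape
(13, 13, 7)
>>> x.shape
(7, 3)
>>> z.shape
(7, 7)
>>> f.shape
(7, 31)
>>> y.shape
(31, 13)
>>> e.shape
(31, 31)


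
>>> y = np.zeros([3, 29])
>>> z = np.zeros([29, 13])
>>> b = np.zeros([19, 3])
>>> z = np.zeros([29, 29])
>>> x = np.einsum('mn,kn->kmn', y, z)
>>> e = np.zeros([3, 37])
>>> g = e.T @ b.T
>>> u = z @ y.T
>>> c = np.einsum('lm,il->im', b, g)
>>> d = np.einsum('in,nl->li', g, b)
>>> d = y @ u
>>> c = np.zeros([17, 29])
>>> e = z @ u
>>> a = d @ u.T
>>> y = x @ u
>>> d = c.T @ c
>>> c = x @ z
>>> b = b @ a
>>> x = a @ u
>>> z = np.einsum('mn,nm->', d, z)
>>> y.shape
(29, 3, 3)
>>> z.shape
()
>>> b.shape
(19, 29)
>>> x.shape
(3, 3)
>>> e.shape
(29, 3)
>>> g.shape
(37, 19)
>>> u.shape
(29, 3)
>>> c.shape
(29, 3, 29)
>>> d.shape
(29, 29)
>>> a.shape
(3, 29)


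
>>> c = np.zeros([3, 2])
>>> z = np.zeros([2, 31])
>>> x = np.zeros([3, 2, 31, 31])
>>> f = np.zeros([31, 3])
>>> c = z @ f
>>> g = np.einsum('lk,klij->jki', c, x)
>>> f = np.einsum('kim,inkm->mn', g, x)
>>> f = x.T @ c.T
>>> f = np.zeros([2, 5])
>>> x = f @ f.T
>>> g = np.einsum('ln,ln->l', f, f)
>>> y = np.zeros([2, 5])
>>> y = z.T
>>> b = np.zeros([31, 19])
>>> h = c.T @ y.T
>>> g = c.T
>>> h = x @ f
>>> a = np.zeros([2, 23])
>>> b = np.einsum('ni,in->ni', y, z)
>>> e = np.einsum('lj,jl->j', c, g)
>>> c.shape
(2, 3)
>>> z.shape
(2, 31)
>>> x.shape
(2, 2)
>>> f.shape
(2, 5)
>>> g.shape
(3, 2)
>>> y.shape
(31, 2)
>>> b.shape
(31, 2)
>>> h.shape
(2, 5)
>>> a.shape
(2, 23)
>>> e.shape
(3,)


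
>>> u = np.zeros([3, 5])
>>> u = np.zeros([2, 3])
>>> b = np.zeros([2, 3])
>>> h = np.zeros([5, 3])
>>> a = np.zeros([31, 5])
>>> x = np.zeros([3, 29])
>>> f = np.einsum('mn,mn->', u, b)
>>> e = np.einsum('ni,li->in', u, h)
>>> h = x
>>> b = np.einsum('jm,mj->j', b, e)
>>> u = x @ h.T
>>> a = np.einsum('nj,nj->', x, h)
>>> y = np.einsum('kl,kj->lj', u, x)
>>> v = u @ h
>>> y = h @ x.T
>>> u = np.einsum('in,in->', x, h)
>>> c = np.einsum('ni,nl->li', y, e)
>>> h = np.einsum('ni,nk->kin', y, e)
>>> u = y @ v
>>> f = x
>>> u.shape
(3, 29)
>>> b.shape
(2,)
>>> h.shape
(2, 3, 3)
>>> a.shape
()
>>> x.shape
(3, 29)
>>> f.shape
(3, 29)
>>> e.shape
(3, 2)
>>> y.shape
(3, 3)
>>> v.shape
(3, 29)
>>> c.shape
(2, 3)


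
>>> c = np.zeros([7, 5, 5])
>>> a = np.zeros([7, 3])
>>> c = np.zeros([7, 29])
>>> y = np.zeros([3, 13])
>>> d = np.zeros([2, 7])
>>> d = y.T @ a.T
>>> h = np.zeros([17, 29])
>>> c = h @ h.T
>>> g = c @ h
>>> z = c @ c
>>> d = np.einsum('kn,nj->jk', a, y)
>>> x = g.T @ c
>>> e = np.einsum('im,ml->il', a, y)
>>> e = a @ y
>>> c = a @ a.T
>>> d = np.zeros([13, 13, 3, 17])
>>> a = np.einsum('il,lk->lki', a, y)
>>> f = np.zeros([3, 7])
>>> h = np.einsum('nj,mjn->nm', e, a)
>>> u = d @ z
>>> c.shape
(7, 7)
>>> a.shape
(3, 13, 7)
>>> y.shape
(3, 13)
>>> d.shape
(13, 13, 3, 17)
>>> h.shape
(7, 3)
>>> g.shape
(17, 29)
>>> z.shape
(17, 17)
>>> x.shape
(29, 17)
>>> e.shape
(7, 13)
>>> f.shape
(3, 7)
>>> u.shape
(13, 13, 3, 17)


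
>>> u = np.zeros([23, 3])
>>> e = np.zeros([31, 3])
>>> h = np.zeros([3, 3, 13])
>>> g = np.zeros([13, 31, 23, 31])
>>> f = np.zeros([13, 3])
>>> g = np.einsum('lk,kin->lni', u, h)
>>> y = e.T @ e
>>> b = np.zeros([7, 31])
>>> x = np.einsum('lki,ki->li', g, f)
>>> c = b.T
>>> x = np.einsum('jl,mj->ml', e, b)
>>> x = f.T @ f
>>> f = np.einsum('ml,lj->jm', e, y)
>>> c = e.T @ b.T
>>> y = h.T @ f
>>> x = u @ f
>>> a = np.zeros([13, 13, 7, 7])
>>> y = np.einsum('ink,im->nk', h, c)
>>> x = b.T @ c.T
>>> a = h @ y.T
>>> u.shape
(23, 3)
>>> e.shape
(31, 3)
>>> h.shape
(3, 3, 13)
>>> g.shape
(23, 13, 3)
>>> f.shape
(3, 31)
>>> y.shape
(3, 13)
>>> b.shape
(7, 31)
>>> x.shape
(31, 3)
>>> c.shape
(3, 7)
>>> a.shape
(3, 3, 3)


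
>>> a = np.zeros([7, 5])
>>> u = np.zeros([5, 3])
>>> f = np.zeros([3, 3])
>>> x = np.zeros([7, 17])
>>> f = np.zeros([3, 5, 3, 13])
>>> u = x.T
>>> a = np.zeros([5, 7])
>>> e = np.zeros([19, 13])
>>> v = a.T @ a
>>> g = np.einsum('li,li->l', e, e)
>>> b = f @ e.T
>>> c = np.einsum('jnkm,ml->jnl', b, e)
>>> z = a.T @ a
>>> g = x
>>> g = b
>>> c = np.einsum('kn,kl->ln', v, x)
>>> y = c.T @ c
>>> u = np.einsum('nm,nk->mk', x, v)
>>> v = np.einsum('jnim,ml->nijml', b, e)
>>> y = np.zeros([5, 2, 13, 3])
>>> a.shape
(5, 7)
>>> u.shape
(17, 7)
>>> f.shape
(3, 5, 3, 13)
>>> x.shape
(7, 17)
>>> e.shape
(19, 13)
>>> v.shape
(5, 3, 3, 19, 13)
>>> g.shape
(3, 5, 3, 19)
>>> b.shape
(3, 5, 3, 19)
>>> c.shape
(17, 7)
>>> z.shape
(7, 7)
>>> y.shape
(5, 2, 13, 3)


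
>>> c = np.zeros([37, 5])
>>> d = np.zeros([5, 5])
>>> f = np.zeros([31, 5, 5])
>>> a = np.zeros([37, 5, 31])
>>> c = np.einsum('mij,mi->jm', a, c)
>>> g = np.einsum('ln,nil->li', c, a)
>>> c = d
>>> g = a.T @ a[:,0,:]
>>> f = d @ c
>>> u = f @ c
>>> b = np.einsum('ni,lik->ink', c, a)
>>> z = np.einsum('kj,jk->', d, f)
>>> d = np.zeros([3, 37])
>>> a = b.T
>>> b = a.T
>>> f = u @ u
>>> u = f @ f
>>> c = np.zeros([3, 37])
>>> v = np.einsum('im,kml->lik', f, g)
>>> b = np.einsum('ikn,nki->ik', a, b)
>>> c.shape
(3, 37)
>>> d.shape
(3, 37)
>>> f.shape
(5, 5)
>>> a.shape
(31, 5, 5)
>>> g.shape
(31, 5, 31)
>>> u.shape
(5, 5)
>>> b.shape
(31, 5)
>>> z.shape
()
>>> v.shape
(31, 5, 31)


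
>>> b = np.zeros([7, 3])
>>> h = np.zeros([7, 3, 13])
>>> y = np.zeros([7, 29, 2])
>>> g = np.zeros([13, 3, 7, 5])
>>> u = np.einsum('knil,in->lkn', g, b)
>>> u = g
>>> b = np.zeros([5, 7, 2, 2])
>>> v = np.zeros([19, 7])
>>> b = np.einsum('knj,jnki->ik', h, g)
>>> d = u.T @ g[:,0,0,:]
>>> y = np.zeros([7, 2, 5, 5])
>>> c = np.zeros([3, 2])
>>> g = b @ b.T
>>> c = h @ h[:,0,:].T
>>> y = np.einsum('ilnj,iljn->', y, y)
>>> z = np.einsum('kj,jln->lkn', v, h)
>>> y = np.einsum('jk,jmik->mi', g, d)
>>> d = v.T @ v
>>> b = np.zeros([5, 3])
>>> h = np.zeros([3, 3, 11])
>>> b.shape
(5, 3)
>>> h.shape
(3, 3, 11)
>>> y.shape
(7, 3)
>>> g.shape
(5, 5)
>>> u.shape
(13, 3, 7, 5)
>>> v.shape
(19, 7)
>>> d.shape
(7, 7)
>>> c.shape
(7, 3, 7)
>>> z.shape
(3, 19, 13)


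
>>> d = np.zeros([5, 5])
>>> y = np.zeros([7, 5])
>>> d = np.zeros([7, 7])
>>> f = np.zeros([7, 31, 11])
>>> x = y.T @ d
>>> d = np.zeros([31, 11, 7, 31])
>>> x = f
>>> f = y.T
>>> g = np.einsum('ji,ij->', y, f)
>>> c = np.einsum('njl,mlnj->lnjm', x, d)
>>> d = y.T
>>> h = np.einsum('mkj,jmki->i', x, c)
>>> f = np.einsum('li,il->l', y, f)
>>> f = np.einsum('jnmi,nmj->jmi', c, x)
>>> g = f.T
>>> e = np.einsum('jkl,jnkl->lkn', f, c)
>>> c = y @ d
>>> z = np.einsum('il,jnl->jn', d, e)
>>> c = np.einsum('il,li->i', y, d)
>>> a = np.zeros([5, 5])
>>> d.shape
(5, 7)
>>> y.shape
(7, 5)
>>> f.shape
(11, 31, 31)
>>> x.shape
(7, 31, 11)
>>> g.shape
(31, 31, 11)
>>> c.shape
(7,)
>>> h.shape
(31,)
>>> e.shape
(31, 31, 7)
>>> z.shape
(31, 31)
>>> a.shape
(5, 5)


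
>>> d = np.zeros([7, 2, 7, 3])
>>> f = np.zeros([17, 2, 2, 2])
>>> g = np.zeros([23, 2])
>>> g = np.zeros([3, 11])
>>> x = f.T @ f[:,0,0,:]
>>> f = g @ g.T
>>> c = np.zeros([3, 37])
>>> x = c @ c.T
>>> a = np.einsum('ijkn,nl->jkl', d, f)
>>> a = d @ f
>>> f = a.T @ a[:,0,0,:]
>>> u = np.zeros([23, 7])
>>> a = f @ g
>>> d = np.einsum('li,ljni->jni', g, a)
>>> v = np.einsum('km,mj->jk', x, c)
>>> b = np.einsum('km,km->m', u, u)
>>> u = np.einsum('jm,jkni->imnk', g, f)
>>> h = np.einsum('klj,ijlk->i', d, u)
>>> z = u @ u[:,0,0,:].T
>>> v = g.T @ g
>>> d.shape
(7, 2, 11)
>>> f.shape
(3, 7, 2, 3)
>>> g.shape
(3, 11)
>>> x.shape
(3, 3)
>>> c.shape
(3, 37)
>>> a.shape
(3, 7, 2, 11)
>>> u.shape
(3, 11, 2, 7)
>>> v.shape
(11, 11)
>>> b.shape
(7,)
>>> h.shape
(3,)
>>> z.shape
(3, 11, 2, 3)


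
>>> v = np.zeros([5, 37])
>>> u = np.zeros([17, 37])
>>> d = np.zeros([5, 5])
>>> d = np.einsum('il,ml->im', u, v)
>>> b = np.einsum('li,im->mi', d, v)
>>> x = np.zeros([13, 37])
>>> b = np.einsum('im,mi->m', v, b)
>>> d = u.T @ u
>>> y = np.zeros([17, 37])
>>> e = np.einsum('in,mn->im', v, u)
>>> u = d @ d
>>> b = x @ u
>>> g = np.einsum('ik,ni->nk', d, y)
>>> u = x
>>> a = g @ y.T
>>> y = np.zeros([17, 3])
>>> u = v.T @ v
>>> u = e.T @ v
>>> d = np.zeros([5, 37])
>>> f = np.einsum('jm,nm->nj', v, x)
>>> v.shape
(5, 37)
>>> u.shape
(17, 37)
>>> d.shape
(5, 37)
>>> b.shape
(13, 37)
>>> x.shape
(13, 37)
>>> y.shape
(17, 3)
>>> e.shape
(5, 17)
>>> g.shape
(17, 37)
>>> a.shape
(17, 17)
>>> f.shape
(13, 5)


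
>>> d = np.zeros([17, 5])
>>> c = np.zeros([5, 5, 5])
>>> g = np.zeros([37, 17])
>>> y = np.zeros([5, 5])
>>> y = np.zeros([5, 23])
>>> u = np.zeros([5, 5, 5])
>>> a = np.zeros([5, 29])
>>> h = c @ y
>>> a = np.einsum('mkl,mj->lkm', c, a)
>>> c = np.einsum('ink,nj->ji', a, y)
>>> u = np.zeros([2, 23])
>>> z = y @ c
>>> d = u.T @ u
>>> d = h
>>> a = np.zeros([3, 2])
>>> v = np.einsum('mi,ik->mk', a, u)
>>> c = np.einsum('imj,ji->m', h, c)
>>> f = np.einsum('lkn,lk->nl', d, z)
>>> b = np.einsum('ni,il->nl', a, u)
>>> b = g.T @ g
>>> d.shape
(5, 5, 23)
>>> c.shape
(5,)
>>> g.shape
(37, 17)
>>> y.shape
(5, 23)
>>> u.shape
(2, 23)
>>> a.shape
(3, 2)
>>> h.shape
(5, 5, 23)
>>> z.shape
(5, 5)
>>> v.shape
(3, 23)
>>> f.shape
(23, 5)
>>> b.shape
(17, 17)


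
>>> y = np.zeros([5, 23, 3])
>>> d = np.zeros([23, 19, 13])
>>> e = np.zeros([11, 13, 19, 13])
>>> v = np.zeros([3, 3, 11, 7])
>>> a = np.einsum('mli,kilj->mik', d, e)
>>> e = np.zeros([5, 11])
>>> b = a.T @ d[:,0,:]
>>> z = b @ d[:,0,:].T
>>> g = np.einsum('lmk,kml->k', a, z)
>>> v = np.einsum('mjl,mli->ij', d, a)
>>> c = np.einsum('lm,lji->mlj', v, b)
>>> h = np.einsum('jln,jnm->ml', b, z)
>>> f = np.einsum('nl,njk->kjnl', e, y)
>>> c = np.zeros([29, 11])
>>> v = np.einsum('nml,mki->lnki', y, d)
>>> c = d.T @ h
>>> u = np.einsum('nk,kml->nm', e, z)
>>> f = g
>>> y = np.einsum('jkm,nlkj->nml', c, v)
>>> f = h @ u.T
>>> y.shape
(3, 13, 5)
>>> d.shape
(23, 19, 13)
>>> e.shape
(5, 11)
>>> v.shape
(3, 5, 19, 13)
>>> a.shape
(23, 13, 11)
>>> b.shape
(11, 13, 13)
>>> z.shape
(11, 13, 23)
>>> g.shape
(11,)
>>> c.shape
(13, 19, 13)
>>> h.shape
(23, 13)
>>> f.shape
(23, 5)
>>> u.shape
(5, 13)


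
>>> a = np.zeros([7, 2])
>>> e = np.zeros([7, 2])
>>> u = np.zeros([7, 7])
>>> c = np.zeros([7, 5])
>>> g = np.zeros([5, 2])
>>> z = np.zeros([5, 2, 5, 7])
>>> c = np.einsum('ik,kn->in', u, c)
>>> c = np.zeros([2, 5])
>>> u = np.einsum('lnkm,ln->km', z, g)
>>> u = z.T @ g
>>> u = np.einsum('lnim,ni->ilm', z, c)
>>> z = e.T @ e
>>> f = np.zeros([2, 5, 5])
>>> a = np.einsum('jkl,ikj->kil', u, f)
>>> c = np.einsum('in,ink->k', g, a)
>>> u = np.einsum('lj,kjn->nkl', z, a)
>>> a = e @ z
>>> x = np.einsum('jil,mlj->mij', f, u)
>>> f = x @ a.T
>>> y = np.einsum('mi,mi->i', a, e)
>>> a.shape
(7, 2)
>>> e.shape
(7, 2)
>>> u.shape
(7, 5, 2)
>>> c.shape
(7,)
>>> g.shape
(5, 2)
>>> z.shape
(2, 2)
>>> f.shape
(7, 5, 7)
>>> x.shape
(7, 5, 2)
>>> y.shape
(2,)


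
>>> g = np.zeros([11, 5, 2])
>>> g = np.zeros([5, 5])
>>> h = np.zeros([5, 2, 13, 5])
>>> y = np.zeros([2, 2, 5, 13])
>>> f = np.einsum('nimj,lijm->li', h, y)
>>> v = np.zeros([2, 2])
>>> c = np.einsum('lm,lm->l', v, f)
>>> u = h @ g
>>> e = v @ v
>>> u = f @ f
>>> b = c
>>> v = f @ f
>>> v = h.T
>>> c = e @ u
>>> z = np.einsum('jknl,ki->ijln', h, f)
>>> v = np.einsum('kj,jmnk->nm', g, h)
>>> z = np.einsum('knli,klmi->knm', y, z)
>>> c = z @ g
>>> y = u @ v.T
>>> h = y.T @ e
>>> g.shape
(5, 5)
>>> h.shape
(13, 2)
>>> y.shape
(2, 13)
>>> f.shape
(2, 2)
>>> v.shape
(13, 2)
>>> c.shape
(2, 2, 5)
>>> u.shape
(2, 2)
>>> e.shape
(2, 2)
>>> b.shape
(2,)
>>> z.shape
(2, 2, 5)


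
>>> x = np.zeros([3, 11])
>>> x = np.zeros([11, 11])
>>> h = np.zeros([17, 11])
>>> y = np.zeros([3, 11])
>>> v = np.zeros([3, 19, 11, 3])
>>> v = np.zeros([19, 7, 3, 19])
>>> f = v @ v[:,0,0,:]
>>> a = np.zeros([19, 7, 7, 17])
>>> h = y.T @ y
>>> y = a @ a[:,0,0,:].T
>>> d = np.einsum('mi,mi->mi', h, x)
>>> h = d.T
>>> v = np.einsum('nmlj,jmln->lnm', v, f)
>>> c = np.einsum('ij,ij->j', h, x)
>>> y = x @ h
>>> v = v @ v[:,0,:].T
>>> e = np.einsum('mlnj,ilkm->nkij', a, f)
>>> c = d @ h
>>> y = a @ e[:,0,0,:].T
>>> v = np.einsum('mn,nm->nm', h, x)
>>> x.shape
(11, 11)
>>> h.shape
(11, 11)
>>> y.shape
(19, 7, 7, 7)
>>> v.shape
(11, 11)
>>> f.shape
(19, 7, 3, 19)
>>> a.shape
(19, 7, 7, 17)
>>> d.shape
(11, 11)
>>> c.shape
(11, 11)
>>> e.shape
(7, 3, 19, 17)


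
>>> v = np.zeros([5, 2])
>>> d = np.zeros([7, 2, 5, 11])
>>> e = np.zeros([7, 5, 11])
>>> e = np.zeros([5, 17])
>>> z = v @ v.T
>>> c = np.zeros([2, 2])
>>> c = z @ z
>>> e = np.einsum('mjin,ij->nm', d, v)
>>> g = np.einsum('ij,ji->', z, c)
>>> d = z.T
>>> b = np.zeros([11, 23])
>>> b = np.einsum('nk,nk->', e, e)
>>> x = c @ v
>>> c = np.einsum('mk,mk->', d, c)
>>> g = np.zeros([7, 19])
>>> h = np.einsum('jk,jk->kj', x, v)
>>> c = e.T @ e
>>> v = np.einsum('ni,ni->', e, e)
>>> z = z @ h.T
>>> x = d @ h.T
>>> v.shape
()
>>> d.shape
(5, 5)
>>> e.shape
(11, 7)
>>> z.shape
(5, 2)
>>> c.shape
(7, 7)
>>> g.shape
(7, 19)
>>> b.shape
()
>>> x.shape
(5, 2)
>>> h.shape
(2, 5)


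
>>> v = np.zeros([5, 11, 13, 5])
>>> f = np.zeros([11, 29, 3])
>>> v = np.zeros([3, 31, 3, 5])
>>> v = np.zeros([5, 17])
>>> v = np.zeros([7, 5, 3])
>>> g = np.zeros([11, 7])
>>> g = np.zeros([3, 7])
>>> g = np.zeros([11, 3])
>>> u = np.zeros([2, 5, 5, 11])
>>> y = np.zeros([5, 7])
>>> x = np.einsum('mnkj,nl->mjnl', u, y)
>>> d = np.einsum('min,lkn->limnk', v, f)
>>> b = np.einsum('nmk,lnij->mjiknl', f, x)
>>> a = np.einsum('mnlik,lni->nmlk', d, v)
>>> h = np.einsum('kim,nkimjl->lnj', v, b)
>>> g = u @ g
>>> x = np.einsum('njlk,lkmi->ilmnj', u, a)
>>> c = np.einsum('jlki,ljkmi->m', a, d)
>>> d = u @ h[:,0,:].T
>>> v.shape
(7, 5, 3)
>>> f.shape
(11, 29, 3)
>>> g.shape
(2, 5, 5, 3)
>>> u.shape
(2, 5, 5, 11)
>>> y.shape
(5, 7)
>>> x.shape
(29, 5, 7, 2, 5)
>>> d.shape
(2, 5, 5, 2)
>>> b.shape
(29, 7, 5, 3, 11, 2)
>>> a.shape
(5, 11, 7, 29)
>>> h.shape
(2, 29, 11)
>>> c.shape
(3,)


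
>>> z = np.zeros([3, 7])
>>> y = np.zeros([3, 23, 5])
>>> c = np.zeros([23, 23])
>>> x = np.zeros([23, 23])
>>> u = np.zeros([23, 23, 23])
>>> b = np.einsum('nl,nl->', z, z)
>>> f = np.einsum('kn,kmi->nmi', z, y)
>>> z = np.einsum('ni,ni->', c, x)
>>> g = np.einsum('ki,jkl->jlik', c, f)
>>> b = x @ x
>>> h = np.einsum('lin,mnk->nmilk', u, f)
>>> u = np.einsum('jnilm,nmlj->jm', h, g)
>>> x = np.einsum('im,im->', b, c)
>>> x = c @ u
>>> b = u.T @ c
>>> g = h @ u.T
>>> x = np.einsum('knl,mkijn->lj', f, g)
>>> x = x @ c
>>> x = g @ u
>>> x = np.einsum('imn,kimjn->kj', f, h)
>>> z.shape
()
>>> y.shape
(3, 23, 5)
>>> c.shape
(23, 23)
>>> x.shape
(23, 23)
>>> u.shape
(23, 5)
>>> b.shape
(5, 23)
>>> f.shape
(7, 23, 5)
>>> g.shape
(23, 7, 23, 23, 23)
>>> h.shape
(23, 7, 23, 23, 5)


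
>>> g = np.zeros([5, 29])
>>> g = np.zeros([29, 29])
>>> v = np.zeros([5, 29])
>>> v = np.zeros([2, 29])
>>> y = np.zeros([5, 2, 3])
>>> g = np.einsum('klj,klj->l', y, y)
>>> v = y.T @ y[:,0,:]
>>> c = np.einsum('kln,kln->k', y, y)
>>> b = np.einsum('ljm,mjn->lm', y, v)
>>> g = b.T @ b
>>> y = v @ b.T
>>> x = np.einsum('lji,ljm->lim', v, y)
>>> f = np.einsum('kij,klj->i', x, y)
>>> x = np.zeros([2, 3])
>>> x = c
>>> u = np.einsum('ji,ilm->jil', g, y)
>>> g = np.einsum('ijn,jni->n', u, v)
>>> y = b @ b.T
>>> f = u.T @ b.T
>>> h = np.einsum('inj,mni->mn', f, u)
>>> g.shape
(2,)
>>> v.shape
(3, 2, 3)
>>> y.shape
(5, 5)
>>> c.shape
(5,)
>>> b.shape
(5, 3)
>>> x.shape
(5,)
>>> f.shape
(2, 3, 5)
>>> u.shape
(3, 3, 2)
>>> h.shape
(3, 3)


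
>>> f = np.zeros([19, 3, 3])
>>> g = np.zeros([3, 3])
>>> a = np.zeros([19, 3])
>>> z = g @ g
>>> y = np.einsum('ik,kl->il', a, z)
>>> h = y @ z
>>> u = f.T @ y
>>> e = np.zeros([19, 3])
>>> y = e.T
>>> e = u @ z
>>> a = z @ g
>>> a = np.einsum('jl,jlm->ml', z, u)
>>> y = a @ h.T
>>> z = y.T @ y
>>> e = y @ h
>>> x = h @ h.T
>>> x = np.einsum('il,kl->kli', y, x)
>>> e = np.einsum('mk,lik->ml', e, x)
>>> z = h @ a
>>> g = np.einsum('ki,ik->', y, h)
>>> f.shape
(19, 3, 3)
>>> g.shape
()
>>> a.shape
(3, 3)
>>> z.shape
(19, 3)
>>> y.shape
(3, 19)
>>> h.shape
(19, 3)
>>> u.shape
(3, 3, 3)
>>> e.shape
(3, 19)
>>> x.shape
(19, 19, 3)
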